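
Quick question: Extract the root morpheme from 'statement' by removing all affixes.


Remove suffix '-ment' from 'statement' to get root 'state'.

state


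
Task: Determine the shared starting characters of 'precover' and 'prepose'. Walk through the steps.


Compare from the start: 3 characters match: 'pre'. Mismatch at position 4: 'c' vs 'p'.

pre


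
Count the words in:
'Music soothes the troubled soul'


Split into words: Music | soothes | the | troubled | soul = 5 words.

5


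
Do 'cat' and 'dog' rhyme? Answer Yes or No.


Rime (stressed vowel + following sounds) of 'cat': -at = /æt/
Rime of 'dog': -og = /ɒg/
/æt/ and /ɒg/ are different ending sounds, so the words do not rhyme.

No


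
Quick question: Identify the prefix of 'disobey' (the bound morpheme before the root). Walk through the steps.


The word 'disobey' = 'dis' (prefix) + 'obey' (root). The prefix is 'dis'.

dis


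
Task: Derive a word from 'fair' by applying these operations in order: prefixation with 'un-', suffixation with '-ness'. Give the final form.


Step 1: Add prefix 'un-' to 'fair' = 'unfair'
Step 2: Add suffix '-ness' to 'unfair' = 'unfairness'

unfairness


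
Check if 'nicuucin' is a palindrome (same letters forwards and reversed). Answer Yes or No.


Forward: 'nicuucin'
Reversed: 'nicuucin'
They are identical.

Yes


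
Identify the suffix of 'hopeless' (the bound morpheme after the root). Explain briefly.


The word 'hopeless' = 'hope' (root) + '-less' (suffix). The suffix is '-less'.

less


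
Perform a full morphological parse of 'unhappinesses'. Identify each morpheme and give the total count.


Step 1: Identify prefix: 'un' (meaning: not/reverse)
Step 2: Identify root: 'happy'
Step 3: Identify suffix(es): 'ness, es'
Decomposition: un- (prefix: not/reverse) + happy (root) + -ness (suffix: state of) + -es (plural)
Total morphemes: 4

4 morphemes (un- (prefix: not/reverse) + happy (root) + -ness (suffix: state of) + -es (plural))


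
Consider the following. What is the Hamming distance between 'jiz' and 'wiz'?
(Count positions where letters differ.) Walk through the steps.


Alignment:
Position 1: 'j' vs 'w' = DIFFER
Position 2: 'i' vs 'i' = match
Position 3: 'z' vs 'z' = match
Total differences: 1

1


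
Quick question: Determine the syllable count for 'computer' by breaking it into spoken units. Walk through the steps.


Break 'computer' into syllables: com-pu-ter -> com | pu | ter = 3 syllables

3 syllables


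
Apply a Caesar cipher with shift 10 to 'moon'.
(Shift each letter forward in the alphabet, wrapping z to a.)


Shift each letter by 10: m -> w, o -> y, o -> y, n -> x. Result: 'wyyx'.

wyyx


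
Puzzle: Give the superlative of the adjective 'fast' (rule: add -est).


Apply superlative formation (add -est): 'fast' -> 'fastest'.

fastest


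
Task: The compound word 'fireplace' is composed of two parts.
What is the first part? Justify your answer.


Split 'fireplace' into 'fire' + 'place'. The first part is 'fire'.

fire


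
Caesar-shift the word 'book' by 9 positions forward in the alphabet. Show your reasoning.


Shift each letter by 9: b -> k, o -> x, o -> x, k -> t. Result: 'kxxt'.

kxxt


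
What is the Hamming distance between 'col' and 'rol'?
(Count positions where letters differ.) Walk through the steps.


Alignment:
Position 1: 'c' vs 'r' = DIFFER
Position 2: 'o' vs 'o' = match
Position 3: 'l' vs 'l' = match
Total differences: 1

1


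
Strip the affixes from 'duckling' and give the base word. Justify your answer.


Remove suffix '-ling' from 'duckling' to get root 'duck'.

duck


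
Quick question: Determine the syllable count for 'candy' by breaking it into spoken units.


Break 'candy' into syllables: can-dy -> can | dy = 2 syllables

2 syllables


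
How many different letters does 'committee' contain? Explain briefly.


Unique letters in 'committee': {c, e, i, m, o, t} = 6 distinct letters.

6


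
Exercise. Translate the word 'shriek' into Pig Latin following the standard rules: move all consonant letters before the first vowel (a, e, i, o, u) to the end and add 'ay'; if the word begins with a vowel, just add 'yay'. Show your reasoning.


'shriek': move consonant cluster 'shr' to end and add 'ay': 'iekshray'.

iekshray


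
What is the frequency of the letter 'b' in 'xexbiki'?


Letter 'b' in 'xexbiki': found at position(s) 4 = 1 occurrence(s).

1


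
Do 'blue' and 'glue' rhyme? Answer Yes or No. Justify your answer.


Rime (stressed vowel + following sounds) of 'blue': -ue = /uː/
Rime of 'glue': -ue = /uː/
/uː/ and /uː/ are the same ending sound, so the words rhyme.

Yes


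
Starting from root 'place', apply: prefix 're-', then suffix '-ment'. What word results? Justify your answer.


Step 1: Add prefix 're-' to 'place' = 'replace'
Step 2: Add suffix '-ment' to 'replace' = 'replacement'

replacement


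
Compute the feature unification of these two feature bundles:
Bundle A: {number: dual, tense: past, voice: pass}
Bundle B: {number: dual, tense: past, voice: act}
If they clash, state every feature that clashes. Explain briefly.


Compare features:
number: A=dual vs B=dual -> unified: dual
tense: A=past vs B=past -> unified: past
voice: A=pass vs B=act -> CLASH
Clash detected on feature 'voice' (pass vs act); unification fails.

CLASH on 'voice' (pass vs act)


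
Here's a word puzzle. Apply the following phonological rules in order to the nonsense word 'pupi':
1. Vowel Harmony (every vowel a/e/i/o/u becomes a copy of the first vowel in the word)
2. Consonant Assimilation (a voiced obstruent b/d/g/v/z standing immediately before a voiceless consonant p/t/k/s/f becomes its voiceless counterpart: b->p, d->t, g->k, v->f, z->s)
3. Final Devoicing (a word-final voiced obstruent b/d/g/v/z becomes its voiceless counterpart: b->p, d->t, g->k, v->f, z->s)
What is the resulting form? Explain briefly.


Starting form: 'pupi'
Rule 1: Vowel Harmony: all vowels become 'u' (matching first vowel). 'pupi' -> 'pupu'
Rule 2: Consonant Assimilation: no voiced obstruent (b/d/g/v/z) stands immediately before a voiceless consonant (p/t/k/s/f). No change.
Rule 3: Final Devoicing: the word ends in the vowel 'u', not a consonant. No change.
Final form: 'pupu'

pupu


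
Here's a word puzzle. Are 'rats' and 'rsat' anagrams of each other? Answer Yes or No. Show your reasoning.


Sorted letters of 'rats': 'arst'
Sorted letters of 'rsat': 'arst'
They match.

Yes


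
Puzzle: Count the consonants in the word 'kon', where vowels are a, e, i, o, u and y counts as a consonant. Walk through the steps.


Consonants in 'kon': k, n = 2 consonants.

2


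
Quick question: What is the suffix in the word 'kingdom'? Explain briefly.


The word 'kingdom' = 'king' (root) + '-dom' (suffix). The suffix is '-dom'.

dom


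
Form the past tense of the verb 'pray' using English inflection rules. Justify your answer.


Apply rule: Add -ed. 'pray' becomes 'prayed'.

prayed


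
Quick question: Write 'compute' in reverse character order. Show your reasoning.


Reverse 'compute' character by character: 'etupmoc'.

etupmoc


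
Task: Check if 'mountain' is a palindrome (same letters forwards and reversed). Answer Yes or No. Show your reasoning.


Forward: 'mountain'
Reversed: 'niatnuom'
They differ.

No


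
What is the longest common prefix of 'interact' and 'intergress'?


Compare from the start: 5 characters match: 'inter'. Mismatch at position 6: 'a' vs 'g'.

inter


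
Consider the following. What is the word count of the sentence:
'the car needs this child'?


Split into words: the | car | needs | this | child = 5 words.

5


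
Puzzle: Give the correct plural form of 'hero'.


Apply rule: Add -es (consonant + o). 'hero' becomes 'heroes'.

heroes


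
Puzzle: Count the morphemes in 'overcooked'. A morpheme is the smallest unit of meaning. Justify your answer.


Decomposition: over- (prefix) + cook (root) + -ed (suffix) = 3 morpheme(s)

3 morphemes


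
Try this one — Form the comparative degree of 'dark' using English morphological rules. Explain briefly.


Apply comparative formation (add -er): 'dark' -> 'darker'.

darker


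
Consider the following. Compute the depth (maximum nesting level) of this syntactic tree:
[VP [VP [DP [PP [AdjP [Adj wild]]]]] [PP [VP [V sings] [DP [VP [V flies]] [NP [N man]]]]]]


Count bracket nesting levels:
'[' at pos 0: depth = 1
'[' at pos 4: depth = 2
'[' at pos 8: depth = 3
'[' at pos 12: depth = 4
'[' at pos 16: depth = 5
'[' at pos 22: depth = 6
'[' at pos 37: depth = 2
'[' at pos 41: depth = 3
'[' at pos 45: depth = 4
'[' at pos 55: depth = 4
'[' at pos 59: depth = 5
'[' at pos 63: depth = 6
'[' at pos 74: depth = 5
'[' at pos 78: depth = 6
Maximum depth reached: 6

6


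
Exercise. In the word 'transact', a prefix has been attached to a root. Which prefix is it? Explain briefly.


The word 'transact' = 'trans' (prefix) + 'act' (root). The prefix is 'trans'.

trans


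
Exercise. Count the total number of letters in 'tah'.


Spell out 'tah' and number each letter: t(1), a(2), h(3). Total: 3 letters.

3


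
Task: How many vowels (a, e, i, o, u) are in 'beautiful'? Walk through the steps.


Vowels in 'beautiful': e, a, u, i, u = 5 vowels.

5


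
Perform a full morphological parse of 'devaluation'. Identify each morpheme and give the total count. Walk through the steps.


Step 1: Identify prefix: 'de' (meaning: reverse/remove)
Step 2: Identify root: 'value'
Step 3: Identify suffix(es): 'ation'
Decomposition: de- (prefix: reverse/remove) + value (root) + -ation (suffix: act of)
Total morphemes: 3

3 morphemes (de- (prefix: reverse/remove) + value (root) + -ation (suffix: act of))


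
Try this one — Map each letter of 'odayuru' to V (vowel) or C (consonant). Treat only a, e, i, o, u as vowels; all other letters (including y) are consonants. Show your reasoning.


Letter mapping: o = V, d = C, a = V, y = C, u = V, r = C, u = V.

VCVCVCV


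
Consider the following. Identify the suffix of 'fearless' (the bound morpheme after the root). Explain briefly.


The word 'fearless' = 'fear' (root) + '-less' (suffix). The suffix is '-less'.

less


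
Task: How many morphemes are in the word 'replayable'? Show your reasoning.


Decomposition: re- (prefix) + play (root) + -able (suffix) = 3 morpheme(s)

3 morphemes


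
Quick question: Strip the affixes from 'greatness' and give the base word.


Remove suffix '-ness' from 'greatness' to get root 'great'.

great


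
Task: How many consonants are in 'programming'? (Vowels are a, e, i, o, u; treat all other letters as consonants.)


Consonants in 'programming': p, r, g, r, m, m, n, g = 8 consonants.

8


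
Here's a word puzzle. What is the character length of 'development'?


Spell out 'development' and number each letter: d(1), e(2), v(3), e(4), l(5), o(6), p(7), m(8), e(9), n(10), t(11). Total: 11 letters.

11


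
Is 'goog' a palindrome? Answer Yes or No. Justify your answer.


Forward: 'goog'
Reversed: 'goog'
They are identical.

Yes


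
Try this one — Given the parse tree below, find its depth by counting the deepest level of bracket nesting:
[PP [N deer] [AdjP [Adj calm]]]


Count bracket nesting levels:
'[' at pos 0: depth = 1
'[' at pos 4: depth = 2
'[' at pos 13: depth = 2
'[' at pos 19: depth = 3
Maximum depth reached: 3

3


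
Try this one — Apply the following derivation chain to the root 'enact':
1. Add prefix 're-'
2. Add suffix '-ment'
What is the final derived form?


Step 1: Add prefix 're-' to 'enact' = 'reenact'
Step 2: Add suffix '-ment' to 'reenact' = 'reenactment'

reenactment


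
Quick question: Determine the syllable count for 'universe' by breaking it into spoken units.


Break 'universe' into syllables: u-ni-verse -> u | ni | verse = 3 syllables

3 syllables


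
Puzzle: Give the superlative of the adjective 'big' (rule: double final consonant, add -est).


Apply superlative formation (double final consonant, add -est): 'big' -> 'biggest'.

biggest


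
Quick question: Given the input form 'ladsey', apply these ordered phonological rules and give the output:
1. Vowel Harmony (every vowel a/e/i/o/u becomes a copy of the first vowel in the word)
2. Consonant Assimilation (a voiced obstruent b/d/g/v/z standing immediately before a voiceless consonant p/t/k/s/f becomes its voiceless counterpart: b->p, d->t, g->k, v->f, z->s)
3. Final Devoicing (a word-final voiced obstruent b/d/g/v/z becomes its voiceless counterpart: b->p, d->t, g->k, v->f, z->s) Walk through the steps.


Starting form: 'ladsey'
Rule 1: Vowel Harmony: all vowels become 'a' (matching first vowel). 'ladsey' -> 'ladsay'
Rule 2: Consonant Assimilation: voiced obstruent before voiceless consonant becomes voiceless ('ds' -> 'ts'). 'ladsay' -> 'latsay'
Rule 3: Final Devoicing: final consonant 'y' is not one of the voiced obstruents b/d/g/v/z. No change.
Final form: 'latsay'

latsay


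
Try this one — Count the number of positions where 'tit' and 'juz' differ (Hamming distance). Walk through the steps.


Alignment:
Position 1: 't' vs 'j' = DIFFER
Position 2: 'i' vs 'u' = DIFFER
Position 3: 't' vs 'z' = DIFFER
Total differences: 3

3


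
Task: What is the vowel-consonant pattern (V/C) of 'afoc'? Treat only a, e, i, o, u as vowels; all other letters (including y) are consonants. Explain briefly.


Letter mapping: a = V, f = C, o = V, c = C.

VCVC


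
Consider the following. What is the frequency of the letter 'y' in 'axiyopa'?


Letter 'y' in 'axiyopa': found at position(s) 4 = 1 occurrence(s).

1


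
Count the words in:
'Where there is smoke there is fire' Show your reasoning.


Split into words: Where | there | is | smoke | there | is | fire = 7 words.

7


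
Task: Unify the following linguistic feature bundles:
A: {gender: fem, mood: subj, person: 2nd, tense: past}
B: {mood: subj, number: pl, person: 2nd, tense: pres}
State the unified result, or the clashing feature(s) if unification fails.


Compare features:
gender: A=fem vs B=_ -> unified: fem
mood: A=subj vs B=subj -> unified: subj
number: A=_ vs B=pl -> unified: pl
person: A=2nd vs B=2nd -> unified: 2nd
tense: A=past vs B=pres -> CLASH
Clash detected on feature 'tense' (past vs pres); unification fails.

CLASH on 'tense' (past vs pres)


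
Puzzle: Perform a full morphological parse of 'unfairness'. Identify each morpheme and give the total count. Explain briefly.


Step 1: Identify prefix: 'un' (meaning: not/reverse)
Step 2: Identify root: 'fair'
Step 3: Identify suffix(es): 'ness'
Decomposition: un- (prefix: not/reverse) + fair (root) + -ness (suffix: state of)
Total morphemes: 3

3 morphemes (un- (prefix: not/reverse) + fair (root) + -ness (suffix: state of))


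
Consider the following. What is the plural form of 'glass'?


Apply rule: Add -es (sibilant/fricative ending). 'glass' becomes 'glasses'.

glasses


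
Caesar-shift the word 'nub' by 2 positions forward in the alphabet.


Shift each letter by 2: n -> p, u -> w, b -> d. Result: 'pwd'.

pwd


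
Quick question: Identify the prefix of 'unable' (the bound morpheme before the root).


The word 'unable' = 'un' (prefix) + 'able' (root). The prefix is 'un'.

un


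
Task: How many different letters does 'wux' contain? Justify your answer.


Unique letters in 'wux': {u, w, x} = 3 distinct letters.

3


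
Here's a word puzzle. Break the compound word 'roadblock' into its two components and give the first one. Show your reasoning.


Split 'roadblock' into 'road' + 'block'. The first part is 'road'.

road


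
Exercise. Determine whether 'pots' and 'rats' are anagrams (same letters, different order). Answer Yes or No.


Sorted letters of 'pots': 'opst'
Sorted letters of 'rats': 'arst'
They do not match.

No


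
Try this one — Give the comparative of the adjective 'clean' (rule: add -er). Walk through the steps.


Apply comparative formation (add -er): 'clean' -> 'cleaner'.

cleaner


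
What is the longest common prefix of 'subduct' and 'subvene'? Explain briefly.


Compare from the start: 3 characters match: 'sub'. Mismatch at position 4: 'd' vs 'v'.

sub


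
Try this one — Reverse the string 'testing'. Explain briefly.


Reverse 'testing' character by character: 'gnitset'.

gnitset


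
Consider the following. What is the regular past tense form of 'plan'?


Apply rule: Double final consonant and add -ed. 'plan' becomes 'planned'.

planned


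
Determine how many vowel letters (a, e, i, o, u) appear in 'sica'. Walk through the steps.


Vowels in 'sica': i, a = 2 vowels.

2


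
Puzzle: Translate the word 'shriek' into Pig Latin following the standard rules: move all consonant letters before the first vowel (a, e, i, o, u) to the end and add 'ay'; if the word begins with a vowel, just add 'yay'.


'shriek': move consonant cluster 'shr' to end and add 'ay': 'iekshray'.

iekshray


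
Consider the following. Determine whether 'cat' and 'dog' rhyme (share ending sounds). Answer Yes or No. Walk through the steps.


Rime (stressed vowel + following sounds) of 'cat': -at = /æt/
Rime of 'dog': -og = /ɒg/
/æt/ and /ɒg/ are different ending sounds, so the words do not rhyme.

No


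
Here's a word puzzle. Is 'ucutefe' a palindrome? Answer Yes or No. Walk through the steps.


Forward: 'ucutefe'
Reversed: 'efetucu'
They differ.

No


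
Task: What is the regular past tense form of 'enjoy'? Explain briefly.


Apply rule: Add -ed. 'enjoy' becomes 'enjoyed'.

enjoyed


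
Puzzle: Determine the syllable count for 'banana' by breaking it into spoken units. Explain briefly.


Break 'banana' into syllables: ba-na-na -> ba | na | na = 3 syllables

3 syllables


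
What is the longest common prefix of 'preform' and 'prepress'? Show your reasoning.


Compare from the start: 3 characters match: 'pre'. Mismatch at position 4: 'f' vs 'p'.

pre


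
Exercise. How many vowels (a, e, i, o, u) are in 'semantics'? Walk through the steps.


Vowels in 'semantics': e, a, i = 3 vowels.

3


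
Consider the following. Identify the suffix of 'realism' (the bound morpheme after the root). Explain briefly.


The word 'realism' = 'real' (root) + '-ism' (suffix). The suffix is '-ism'.

ism


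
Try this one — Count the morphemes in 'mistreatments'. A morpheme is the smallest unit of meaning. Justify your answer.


Decomposition: mis- (prefix) + treat (root) + -ment (suffix) + -s (plural) = 4 morpheme(s)

4 morphemes


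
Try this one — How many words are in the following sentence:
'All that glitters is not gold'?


Split into words: All | that | glitters | is | not | gold = 6 words.

6


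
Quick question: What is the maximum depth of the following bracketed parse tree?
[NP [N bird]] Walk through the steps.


Count bracket nesting levels:
'[' at pos 0: depth = 1
'[' at pos 4: depth = 2
Maximum depth reached: 2

2


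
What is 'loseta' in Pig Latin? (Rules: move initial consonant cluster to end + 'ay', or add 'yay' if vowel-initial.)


'loseta': move consonant cluster 'l' to end and add 'ay': 'osetalay'.

osetalay


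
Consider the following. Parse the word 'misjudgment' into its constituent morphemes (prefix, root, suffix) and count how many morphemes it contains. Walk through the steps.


Step 1: Identify prefix: 'mis' (meaning: wrongly)
Step 2: Identify root: 'judge'
Step 3: Identify suffix(es): 'ment'
Decomposition: mis- (prefix: wrongly) + judge (root) + -ment (suffix: action/result)
Total morphemes: 3

3 morphemes (mis- (prefix: wrongly) + judge (root) + -ment (suffix: action/result))


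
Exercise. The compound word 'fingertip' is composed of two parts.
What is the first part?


Split 'fingertip' into 'finger' + 'tip'. The first part is 'finger'.

finger


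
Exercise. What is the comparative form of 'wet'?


Apply comparative formation (double final consonant, add -er): 'wet' -> 'wetter'.

wetter


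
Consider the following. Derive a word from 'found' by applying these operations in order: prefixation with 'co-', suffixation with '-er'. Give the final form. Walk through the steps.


Step 1: Add prefix 'co-' to 'found' = 'cofound'
Step 2: Add suffix '-er' to 'cofound' = 'cofounder'

cofounder


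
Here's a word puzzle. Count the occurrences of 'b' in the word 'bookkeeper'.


Letter 'b' in 'bookkeeper': found at position(s) 1 = 1 occurrence(s).

1


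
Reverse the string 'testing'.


Reverse 'testing' character by character: 'gnitset'.

gnitset


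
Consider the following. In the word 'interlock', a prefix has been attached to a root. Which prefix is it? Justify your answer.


The word 'interlock' = 'inter' (prefix) + 'lock' (root). The prefix is 'inter'.

inter


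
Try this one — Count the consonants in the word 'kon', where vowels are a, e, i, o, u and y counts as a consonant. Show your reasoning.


Consonants in 'kon': k, n = 2 consonants.

2


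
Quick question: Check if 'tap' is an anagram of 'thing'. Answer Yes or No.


Sorted letters of 'tap': 'apt'
Sorted letters of 'thing': 'ghint'
They do not match.

No


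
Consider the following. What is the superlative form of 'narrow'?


Apply superlative formation (add -est): 'narrow' -> 'narrowest'.

narrowest


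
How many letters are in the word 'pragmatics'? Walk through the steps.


Spell out 'pragmatics' and number each letter: p(1), r(2), a(3), g(4), m(5), a(6), t(7), i(8), c(9), s(10). Total: 10 letters.

10


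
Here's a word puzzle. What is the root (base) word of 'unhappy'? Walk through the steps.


Remove prefix 'un' from 'unhappy' to get root 'happy'.

happy


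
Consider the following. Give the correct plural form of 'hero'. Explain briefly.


Apply rule: Add -es (consonant + o). 'hero' becomes 'heroes'.

heroes


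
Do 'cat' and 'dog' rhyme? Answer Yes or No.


Rime (stressed vowel + following sounds) of 'cat': -at = /æt/
Rime of 'dog': -og = /ɒg/
/æt/ and /ɒg/ are different ending sounds, so the words do not rhyme.

No


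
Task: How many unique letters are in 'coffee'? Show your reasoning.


Unique letters in 'coffee': {c, e, f, o} = 4 distinct letters.

4


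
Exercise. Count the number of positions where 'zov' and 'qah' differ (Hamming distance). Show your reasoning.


Alignment:
Position 1: 'z' vs 'q' = DIFFER
Position 2: 'o' vs 'a' = DIFFER
Position 3: 'v' vs 'h' = DIFFER
Total differences: 3

3


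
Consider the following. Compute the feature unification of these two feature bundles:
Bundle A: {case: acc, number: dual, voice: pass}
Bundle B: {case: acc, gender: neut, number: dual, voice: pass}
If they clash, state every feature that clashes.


Compare features:
case: A=acc vs B=acc -> unified: acc
gender: A=_ vs B=neut -> unified: neut
number: A=dual vs B=dual -> unified: dual
voice: A=pass vs B=pass -> unified: pass
No clashes found.

Unified: {case: acc, gender: neut, number: dual, voice: pass}


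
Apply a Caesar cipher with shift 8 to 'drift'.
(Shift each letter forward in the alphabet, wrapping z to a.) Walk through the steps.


Shift each letter by 8: d -> l, r -> z, i -> q, f -> n, t -> b. Result: 'lzqnb'.

lzqnb


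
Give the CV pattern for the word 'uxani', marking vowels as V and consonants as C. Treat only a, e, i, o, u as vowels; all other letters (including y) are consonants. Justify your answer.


Letter mapping: u = V, x = C, a = V, n = C, i = V.

VCVCV


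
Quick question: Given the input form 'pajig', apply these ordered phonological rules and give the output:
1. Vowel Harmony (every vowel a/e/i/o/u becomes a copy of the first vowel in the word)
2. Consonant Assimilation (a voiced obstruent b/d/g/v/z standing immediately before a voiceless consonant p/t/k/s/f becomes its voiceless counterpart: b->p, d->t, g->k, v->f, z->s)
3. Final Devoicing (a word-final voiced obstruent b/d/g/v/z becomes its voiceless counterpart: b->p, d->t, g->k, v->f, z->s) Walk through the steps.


Starting form: 'pajig'
Rule 1: Vowel Harmony: all vowels become 'a' (matching first vowel). 'pajig' -> 'pajag'
Rule 2: Consonant Assimilation: no voiced obstruent (b/d/g/v/z) stands immediately before a voiceless consonant (p/t/k/s/f). No change.
Rule 3: Final Devoicing: word-final voiced obstruent 'g' becomes voiceless 'k'. 'pajag' -> 'pajak'
Final form: 'pajak'

pajak


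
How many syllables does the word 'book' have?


Break 'book' into syllables: book -> book = 1 syllable

1 syllable


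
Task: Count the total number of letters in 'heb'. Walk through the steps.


Spell out 'heb' and number each letter: h(1), e(2), b(3). Total: 3 letters.

3


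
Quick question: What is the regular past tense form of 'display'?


Apply rule: Add -ed. 'display' becomes 'displayed'.

displayed


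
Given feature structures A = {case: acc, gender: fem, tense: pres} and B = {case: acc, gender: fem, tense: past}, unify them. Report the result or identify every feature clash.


Compare features:
case: A=acc vs B=acc -> unified: acc
gender: A=fem vs B=fem -> unified: fem
tense: A=pres vs B=past -> CLASH
Clash detected on feature 'tense' (pres vs past); unification fails.

CLASH on 'tense' (pres vs past)


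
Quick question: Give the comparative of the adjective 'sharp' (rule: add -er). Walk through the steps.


Apply comparative formation (add -er): 'sharp' -> 'sharper'.

sharper


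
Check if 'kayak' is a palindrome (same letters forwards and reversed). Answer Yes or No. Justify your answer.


Forward: 'kayak'
Reversed: 'kayak'
They are identical.

Yes


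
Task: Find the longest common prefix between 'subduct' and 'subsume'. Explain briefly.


Compare from the start: 3 characters match: 'sub'. Mismatch at position 4: 'd' vs 's'.

sub


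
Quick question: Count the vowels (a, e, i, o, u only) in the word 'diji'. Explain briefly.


Vowels in 'diji': i, i = 2 vowels.

2


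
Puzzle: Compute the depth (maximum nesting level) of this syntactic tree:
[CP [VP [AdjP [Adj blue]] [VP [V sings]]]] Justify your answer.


Count bracket nesting levels:
'[' at pos 0: depth = 1
'[' at pos 4: depth = 2
'[' at pos 8: depth = 3
'[' at pos 14: depth = 4
'[' at pos 26: depth = 3
'[' at pos 30: depth = 4
Maximum depth reached: 4

4


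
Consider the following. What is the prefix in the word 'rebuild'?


The word 'rebuild' = 're' (prefix) + 'build' (root). The prefix is 're'.

re


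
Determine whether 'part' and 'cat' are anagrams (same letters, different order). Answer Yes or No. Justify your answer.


Sorted letters of 'part': 'aprt'
Sorted letters of 'cat': 'act'
They do not match.

No


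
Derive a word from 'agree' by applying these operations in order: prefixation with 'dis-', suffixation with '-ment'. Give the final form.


Step 1: Add prefix 'dis-' to 'agree' = 'disagree'
Step 2: Add suffix '-ment' to 'disagree' = 'disagreement'

disagreement


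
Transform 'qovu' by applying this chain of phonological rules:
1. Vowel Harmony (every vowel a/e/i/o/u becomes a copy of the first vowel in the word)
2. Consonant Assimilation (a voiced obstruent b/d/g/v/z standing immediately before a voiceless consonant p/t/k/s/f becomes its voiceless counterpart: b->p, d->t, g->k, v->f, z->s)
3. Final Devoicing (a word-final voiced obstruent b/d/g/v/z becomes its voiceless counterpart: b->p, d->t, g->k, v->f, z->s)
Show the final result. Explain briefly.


Starting form: 'qovu'
Rule 1: Vowel Harmony: all vowels become 'o' (matching first vowel). 'qovu' -> 'qovo'
Rule 2: Consonant Assimilation: no voiced obstruent (b/d/g/v/z) stands immediately before a voiceless consonant (p/t/k/s/f). No change.
Rule 3: Final Devoicing: the word ends in the vowel 'o', not a consonant. No change.
Final form: 'qovo'

qovo


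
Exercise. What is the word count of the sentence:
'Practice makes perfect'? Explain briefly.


Split into words: Practice | makes | perfect = 3 words.

3


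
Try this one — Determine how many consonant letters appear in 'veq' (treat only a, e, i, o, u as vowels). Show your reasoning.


Consonants in 'veq': v, q = 2 consonants.

2


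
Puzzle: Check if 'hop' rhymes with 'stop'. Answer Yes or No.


Rime (stressed vowel + following sounds) of 'hop': -op = /ɒp/
Rime of 'stop': -op = /ɒp/
/ɒp/ and /ɒp/ are the same ending sound, so the words rhyme.

Yes


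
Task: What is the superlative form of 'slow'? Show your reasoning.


Apply superlative formation (add -est): 'slow' -> 'slowest'.

slowest


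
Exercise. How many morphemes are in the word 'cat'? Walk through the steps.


Decomposition: cat (free morpheme) = 1 morpheme(s)

1 morphemes


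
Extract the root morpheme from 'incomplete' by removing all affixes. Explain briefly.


Remove prefix 'in' from 'incomplete' to get root 'complete'.

complete


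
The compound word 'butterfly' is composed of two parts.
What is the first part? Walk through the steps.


Split 'butterfly' into 'butter' + 'fly'. The first part is 'butter'.

butter


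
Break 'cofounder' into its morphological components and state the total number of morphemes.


Step 1: Identify prefix: 'co' (meaning: together)
Step 2: Identify root: 'found'
Step 3: Identify suffix(es): 'er'
Decomposition: co- (prefix: together) + found (root) + -er (suffix: one who)
Total morphemes: 3

3 morphemes (co- (prefix: together) + found (root) + -er (suffix: one who))


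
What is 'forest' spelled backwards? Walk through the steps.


Reverse 'forest' character by character: 'tserof'.

tserof


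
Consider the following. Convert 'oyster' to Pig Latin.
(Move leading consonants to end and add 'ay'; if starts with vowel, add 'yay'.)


'oyster' starts with a vowel, so add 'yay': 'oysteryay'.

oysteryay


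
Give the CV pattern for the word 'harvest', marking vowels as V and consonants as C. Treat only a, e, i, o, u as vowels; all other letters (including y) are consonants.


Letter mapping: h = C, a = V, r = C, v = C, e = V, s = C, t = C.

CVCCVCC


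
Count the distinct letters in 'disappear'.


Unique letters in 'disappear': {a, d, e, i, p, r, s} = 7 distinct letters.

7


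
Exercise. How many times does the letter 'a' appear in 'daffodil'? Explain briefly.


Letter 'a' in 'daffodil': found at position(s) 2 = 1 occurrence(s).

1


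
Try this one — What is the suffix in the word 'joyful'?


The word 'joyful' = 'joy' (root) + '-ful' (suffix). The suffix is '-ful'.

ful


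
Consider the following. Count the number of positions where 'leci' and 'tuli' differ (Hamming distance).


Alignment:
Position 1: 'l' vs 't' = DIFFER
Position 2: 'e' vs 'u' = DIFFER
Position 3: 'c' vs 'l' = DIFFER
Position 4: 'i' vs 'i' = match
Total differences: 3

3


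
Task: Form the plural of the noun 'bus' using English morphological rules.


Apply rule: Add -es (sibilant/fricative ending). 'bus' becomes 'buses'.

buses


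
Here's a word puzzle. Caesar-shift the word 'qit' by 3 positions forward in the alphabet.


Shift each letter by 3: q -> t, i -> l, t -> w. Result: 'tlw'.

tlw


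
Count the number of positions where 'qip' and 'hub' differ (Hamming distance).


Alignment:
Position 1: 'q' vs 'h' = DIFFER
Position 2: 'i' vs 'u' = DIFFER
Position 3: 'p' vs 'b' = DIFFER
Total differences: 3

3


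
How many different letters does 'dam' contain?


Unique letters in 'dam': {a, d, m} = 3 distinct letters.

3


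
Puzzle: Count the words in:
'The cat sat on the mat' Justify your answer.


Split into words: The | cat | sat | on | the | mat = 6 words.

6


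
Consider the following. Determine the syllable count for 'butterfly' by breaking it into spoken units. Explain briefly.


Break 'butterfly' into syllables: but-ter-fly -> but | ter | fly = 3 syllables

3 syllables


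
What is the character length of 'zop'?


Spell out 'zop' and number each letter: z(1), o(2), p(3). Total: 3 letters.

3


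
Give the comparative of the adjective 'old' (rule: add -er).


Apply comparative formation (add -er): 'old' -> 'older'.

older


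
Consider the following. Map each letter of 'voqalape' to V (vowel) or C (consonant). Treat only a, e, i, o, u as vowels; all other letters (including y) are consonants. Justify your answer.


Letter mapping: v = C, o = V, q = C, a = V, l = C, a = V, p = C, e = V.

CVCVCVCV


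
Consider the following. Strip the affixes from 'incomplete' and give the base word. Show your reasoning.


Remove prefix 'in' from 'incomplete' to get root 'complete'.

complete


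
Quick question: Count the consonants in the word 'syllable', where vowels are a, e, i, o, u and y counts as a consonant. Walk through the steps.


Consonants in 'syllable': s, y, l, l, b, l = 6 consonants.

6


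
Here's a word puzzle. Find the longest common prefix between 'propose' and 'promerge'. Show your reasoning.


Compare from the start: 3 characters match: 'pro'. Mismatch at position 4: 'p' vs 'm'.

pro


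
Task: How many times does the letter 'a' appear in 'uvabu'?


Letter 'a' in 'uvabu': found at position(s) 3 = 1 occurrence(s).

1


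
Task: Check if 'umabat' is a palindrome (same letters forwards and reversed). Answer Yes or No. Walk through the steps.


Forward: 'umabat'
Reversed: 'tabamu'
They differ.

No


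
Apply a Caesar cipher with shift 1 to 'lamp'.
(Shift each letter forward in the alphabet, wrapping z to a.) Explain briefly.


Shift each letter by 1: l -> m, a -> b, m -> n, p -> q. Result: 'mbnq'.

mbnq


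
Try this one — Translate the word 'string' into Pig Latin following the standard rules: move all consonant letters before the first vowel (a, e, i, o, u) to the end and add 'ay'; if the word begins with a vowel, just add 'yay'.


'string': move consonant cluster 'str' to end and add 'ay': 'ingstray'.

ingstray


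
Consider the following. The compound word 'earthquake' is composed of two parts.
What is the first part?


Split 'earthquake' into 'earth' + 'quake'. The first part is 'earth'.

earth


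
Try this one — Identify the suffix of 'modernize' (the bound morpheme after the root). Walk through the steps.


The word 'modernize' = 'modern' (root) + '-ize' (suffix). The suffix is '-ize'.

ize


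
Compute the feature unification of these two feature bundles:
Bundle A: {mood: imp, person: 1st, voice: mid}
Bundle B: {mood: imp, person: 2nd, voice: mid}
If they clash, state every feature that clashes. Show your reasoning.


Compare features:
mood: A=imp vs B=imp -> unified: imp
person: A=1st vs B=2nd -> CLASH
voice: A=mid vs B=mid -> unified: mid
Clash detected on feature 'person' (1st vs 2nd); unification fails.

CLASH on 'person' (1st vs 2nd)


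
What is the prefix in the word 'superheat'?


The word 'superheat' = 'super' (prefix) + 'heat' (root). The prefix is 'super'.

super


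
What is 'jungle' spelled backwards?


Reverse 'jungle' character by character: 'elgnuj'.

elgnuj


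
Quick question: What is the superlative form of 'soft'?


Apply superlative formation (add -est): 'soft' -> 'softest'.

softest


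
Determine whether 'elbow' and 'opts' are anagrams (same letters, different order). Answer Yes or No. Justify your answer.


Sorted letters of 'elbow': 'below'
Sorted letters of 'opts': 'opst'
They do not match.

No


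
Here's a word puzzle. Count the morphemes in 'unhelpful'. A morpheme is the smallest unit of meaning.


Decomposition: un- (prefix) + help (root) + -ful (suffix) = 3 morpheme(s)

3 morphemes


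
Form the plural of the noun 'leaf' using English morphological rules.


Apply rule: Change -f to -ves. 'leaf' becomes 'leaves'.

leaves


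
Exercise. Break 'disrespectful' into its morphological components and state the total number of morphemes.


Step 1: Identify prefix: 'dis' (meaning: not/apart)
Step 2: Identify root: 'respect'
Step 3: Identify suffix(es): 'ful'
Decomposition: dis- (prefix: not/apart) + respect (root) + -ful (suffix: full of)
Total morphemes: 3

3 morphemes (dis- (prefix: not/apart) + respect (root) + -ful (suffix: full of))


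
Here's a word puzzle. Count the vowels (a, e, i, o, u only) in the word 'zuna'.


Vowels in 'zuna': u, a = 2 vowels.

2


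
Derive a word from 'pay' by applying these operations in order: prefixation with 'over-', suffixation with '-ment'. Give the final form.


Step 1: Add prefix 'over-' to 'pay' = 'overpay'
Step 2: Add suffix '-ment' to 'overpay' = 'overpayment'

overpayment


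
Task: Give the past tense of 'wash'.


Apply rule: Add -ed. 'wash' becomes 'washed'.

washed


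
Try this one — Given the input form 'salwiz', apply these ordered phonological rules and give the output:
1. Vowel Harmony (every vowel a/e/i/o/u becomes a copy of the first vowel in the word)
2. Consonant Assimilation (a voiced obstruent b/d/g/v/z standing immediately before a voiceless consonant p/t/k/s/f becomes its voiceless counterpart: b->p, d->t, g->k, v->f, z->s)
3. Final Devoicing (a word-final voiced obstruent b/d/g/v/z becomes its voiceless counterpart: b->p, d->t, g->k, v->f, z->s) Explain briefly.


Starting form: 'salwiz'
Rule 1: Vowel Harmony: all vowels become 'a' (matching first vowel). 'salwiz' -> 'salwaz'
Rule 2: Consonant Assimilation: no voiced obstruent (b/d/g/v/z) stands immediately before a voiceless consonant (p/t/k/s/f). No change.
Rule 3: Final Devoicing: word-final voiced obstruent 'z' becomes voiceless 's'. 'salwaz' -> 'salwas'
Final form: 'salwas'

salwas


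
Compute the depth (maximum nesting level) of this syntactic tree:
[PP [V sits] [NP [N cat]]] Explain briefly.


Count bracket nesting levels:
'[' at pos 0: depth = 1
'[' at pos 4: depth = 2
'[' at pos 13: depth = 2
'[' at pos 17: depth = 3
Maximum depth reached: 3

3


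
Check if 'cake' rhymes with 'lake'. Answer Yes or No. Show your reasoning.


Rime (stressed vowel + following sounds) of 'cake': -ake = /eɪk/
Rime of 'lake': -ake = /eɪk/
/eɪk/ and /eɪk/ are the same ending sound, so the words rhyme.

Yes


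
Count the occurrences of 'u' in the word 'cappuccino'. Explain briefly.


Letter 'u' in 'cappuccino': found at position(s) 5 = 1 occurrence(s).

1


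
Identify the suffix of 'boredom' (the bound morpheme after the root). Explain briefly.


The word 'boredom' = 'bore' (root) + '-dom' (suffix). The suffix is '-dom'.

dom


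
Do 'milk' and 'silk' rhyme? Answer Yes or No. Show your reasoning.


Rime (stressed vowel + following sounds) of 'milk': -ilk = /ɪlk/
Rime of 'silk': -ilk = /ɪlk/
/ɪlk/ and /ɪlk/ are the same ending sound, so the words rhyme.

Yes


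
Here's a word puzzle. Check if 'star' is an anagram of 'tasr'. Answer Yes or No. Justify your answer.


Sorted letters of 'star': 'arst'
Sorted letters of 'tasr': 'arst'
They match.

Yes


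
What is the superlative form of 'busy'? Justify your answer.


Apply superlative formation (consonant + y: change y to i, add -est): 'busy' -> 'busiest'.

busiest


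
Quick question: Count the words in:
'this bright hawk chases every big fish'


Split into words: this | bright | hawk | chases | every | big | fish = 7 words.

7


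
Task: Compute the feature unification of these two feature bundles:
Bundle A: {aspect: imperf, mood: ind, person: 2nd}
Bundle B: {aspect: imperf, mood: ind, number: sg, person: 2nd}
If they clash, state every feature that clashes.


Compare features:
aspect: A=imperf vs B=imperf -> unified: imperf
mood: A=ind vs B=ind -> unified: ind
number: A=_ vs B=sg -> unified: sg
person: A=2nd vs B=2nd -> unified: 2nd
No clashes found.

Unified: {aspect: imperf, mood: ind, number: sg, person: 2nd}
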